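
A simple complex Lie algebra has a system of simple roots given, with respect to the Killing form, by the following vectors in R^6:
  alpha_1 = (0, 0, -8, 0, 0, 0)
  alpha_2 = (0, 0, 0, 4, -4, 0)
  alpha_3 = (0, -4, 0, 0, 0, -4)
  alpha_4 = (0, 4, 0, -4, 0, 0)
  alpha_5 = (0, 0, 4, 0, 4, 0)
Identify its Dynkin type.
Compute the Cartan integers a_ij = 2(alpha_i, alpha_j)/(alpha_j, alpha_j); the resulting 5x5 Cartan matrix is
[[2, 0, 0, 0, -2], [0, 2, 0, -1, -1], [0, 0, 2, -1, 0], [0, -1, -1, 2, 0], [-1, -1, 0, 0, 2]].
The roots have two lengths (squared-length ratio 2:1); the short ones are alpha_{2,3,4,5}. The associated Dynkin diagram is a chain of 5 nodes with a double edge at one end; the terminal node there is the unique long simple root (C_5), so the type is C_5 (the algebra sp(10)).

type C_5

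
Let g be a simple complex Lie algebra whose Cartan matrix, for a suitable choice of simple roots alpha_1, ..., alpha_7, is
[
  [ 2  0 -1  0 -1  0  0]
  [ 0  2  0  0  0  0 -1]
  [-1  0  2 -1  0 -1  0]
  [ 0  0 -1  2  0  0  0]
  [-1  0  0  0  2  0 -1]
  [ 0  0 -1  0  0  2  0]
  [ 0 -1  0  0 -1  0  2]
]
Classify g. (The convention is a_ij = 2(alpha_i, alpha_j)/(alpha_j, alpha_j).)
D_7

The matrix has rank 7 with 2's on the diagonal. Reading the off-diagonal entries as Dynkin edges (a single edge where a_ij = a_ji = -1; a double or triple edge where a_ij * a_ji = 2 or 3), the diagram is a chain of 5 nodes with a fork of two nodes at one end (D_7). One simple-root ordering that puts it in standard form is (alpha_2, alpha_7, alpha_5, alpha_1, alpha_3, alpha_6, alpha_4). So the algebra is type D_7, i.e. so(14).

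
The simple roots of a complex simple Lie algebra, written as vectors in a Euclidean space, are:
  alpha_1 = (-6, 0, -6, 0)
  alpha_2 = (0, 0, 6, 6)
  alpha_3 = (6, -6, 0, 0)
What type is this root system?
Compute the Cartan integers a_ij = 2(alpha_i, alpha_j)/(alpha_j, alpha_j); the resulting 3x3 Cartan matrix is
[[2, -1, -1], [-1, 2, 0], [-1, 0, 2]].
All simple roots have the same length, so the diagram is simply laced. The associated Dynkin diagram is a chain of 3 nodes with single edges (A_3), so the type is A_3 (the algebra sl(4)).

A_3 (sl(4))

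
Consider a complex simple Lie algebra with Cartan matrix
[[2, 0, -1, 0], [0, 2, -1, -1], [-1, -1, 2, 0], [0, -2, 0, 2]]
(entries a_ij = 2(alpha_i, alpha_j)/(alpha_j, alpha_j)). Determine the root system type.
C_4 (sp(8))

The matrix has rank 4 with 2's on the diagonal. Reading the off-diagonal entries as Dynkin edges (a single edge where a_ij = a_ji = -1; a double or triple edge where a_ij * a_ji = 2 or 3), the diagram is a chain of 4 nodes with a double edge at one end; the terminal node there is the unique long simple root (C_4). One simple-root ordering that puts it in standard form is (alpha_1, alpha_3, alpha_2, alpha_4). So the algebra is type C_4, i.e. sp(8).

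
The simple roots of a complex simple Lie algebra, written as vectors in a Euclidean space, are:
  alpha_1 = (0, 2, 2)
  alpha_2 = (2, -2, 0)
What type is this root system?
Compute the Cartan integers a_ij = 2(alpha_i, alpha_j)/(alpha_j, alpha_j); the resulting 2x2 Cartan matrix is
[[2, -1], [-1, 2]].
All simple roots have the same length, so the diagram is simply laced. The associated Dynkin diagram is a chain of 2 nodes with single edges (A_2), so the type is A_2 (the algebra sl(3)).

A2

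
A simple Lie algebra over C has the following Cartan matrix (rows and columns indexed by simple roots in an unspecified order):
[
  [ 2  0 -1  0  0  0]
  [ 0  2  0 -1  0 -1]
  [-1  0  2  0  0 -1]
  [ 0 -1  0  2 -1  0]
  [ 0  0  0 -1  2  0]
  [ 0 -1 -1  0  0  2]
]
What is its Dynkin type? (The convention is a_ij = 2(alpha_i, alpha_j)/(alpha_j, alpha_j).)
The matrix has rank 6 with 2's on the diagonal. Reading the off-diagonal entries as Dynkin edges (a single edge where a_ij = a_ji = -1; a double or triple edge where a_ij * a_ji = 2 or 3), the diagram is a chain of 6 nodes with single edges (A_6). One simple-root ordering that puts it in standard form is (alpha_5, alpha_4, alpha_2, alpha_6, alpha_3, alpha_1). So the algebra is type A_6, i.e. sl(7).

A_6 (sl(7))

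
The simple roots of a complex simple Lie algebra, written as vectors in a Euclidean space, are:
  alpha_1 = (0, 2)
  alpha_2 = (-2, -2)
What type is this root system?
B_2 (so(5))

Compute the Cartan integers a_ij = 2(alpha_i, alpha_j)/(alpha_j, alpha_j); the resulting 2x2 Cartan matrix is
[[2, -1], [-2, 2]].
The roots have two lengths (squared-length ratio 2:1); the short ones are alpha_{1}. The associated Dynkin diagram is a chain of 2 nodes with a double edge at one end; the terminal node there is the unique short simple root (B_2), so the type is B_2 (the algebra so(5)).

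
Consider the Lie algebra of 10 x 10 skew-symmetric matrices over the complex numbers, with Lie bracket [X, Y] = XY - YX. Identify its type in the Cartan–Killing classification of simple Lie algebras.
This is so(10) with 10 even, which has dimension 10(10-1)/2 = 45 and rank 10/2 = 5. In the classification of classical Lie algebras, the orthogonal algebra so(2n) in an even number of variables has type D_n; here n = 5, so the Dynkin diagram is a chain of 3 nodes with a fork of two nodes at one end (D_5). Hence the type is D_5.

D_5 (so(10))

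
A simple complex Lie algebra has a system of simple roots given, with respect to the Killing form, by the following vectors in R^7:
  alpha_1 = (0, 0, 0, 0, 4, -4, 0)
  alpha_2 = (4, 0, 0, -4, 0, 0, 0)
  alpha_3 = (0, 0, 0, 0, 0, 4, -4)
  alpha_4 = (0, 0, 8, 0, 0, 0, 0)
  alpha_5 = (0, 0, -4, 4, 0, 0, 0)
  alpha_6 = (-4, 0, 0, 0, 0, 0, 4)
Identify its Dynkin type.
type C_6

Compute the Cartan integers a_ij = 2(alpha_i, alpha_j)/(alpha_j, alpha_j); the resulting 6x6 Cartan matrix is
[[2, 0, -1, 0, 0, 0], [0, 2, 0, 0, -1, -1], [-1, 0, 2, 0, 0, -1], [0, 0, 0, 2, -2, 0], [0, -1, 0, -1, 2, 0], [0, -1, -1, 0, 0, 2]].
The roots have two lengths (squared-length ratio 2:1); the short ones are alpha_{1,2,3,5,6}. The associated Dynkin diagram is a chain of 6 nodes with a double edge at one end; the terminal node there is the unique long simple root (C_6), so the type is C_6 (the algebra sp(12)).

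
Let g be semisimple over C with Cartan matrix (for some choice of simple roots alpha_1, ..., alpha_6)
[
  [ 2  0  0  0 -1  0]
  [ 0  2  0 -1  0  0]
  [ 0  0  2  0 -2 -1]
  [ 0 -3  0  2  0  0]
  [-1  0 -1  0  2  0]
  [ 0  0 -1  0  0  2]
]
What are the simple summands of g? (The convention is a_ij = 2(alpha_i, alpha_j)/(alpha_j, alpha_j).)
The diagram associated to this matrix has two connected components: the simple roots {alpha_1, alpha_3, alpha_5, alpha_6} form a chain of 4 nodes with a double edge between the middle two (F_4), and {alpha_2, alpha_4} form two nodes joined by a triple edge (G_2). A semisimple Lie algebra decomposes uniquely as the direct sum of simple ideals, one per connected component of its Dynkin diagram, so g ≅ F_4 ⊕ G_2 (dimension 52 + 14 = 66).

F_4 + G_2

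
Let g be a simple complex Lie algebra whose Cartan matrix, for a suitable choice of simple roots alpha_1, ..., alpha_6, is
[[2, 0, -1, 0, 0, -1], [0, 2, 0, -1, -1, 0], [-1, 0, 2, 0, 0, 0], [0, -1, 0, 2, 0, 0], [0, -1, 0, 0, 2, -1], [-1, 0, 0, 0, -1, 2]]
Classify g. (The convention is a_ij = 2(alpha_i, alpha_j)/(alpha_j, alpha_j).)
A_6 (sl(7))

The matrix has rank 6 with 2's on the diagonal. Reading the off-diagonal entries as Dynkin edges (a single edge where a_ij = a_ji = -1; a double or triple edge where a_ij * a_ji = 2 or 3), the diagram is a chain of 6 nodes with single edges (A_6). One simple-root ordering that puts it in standard form is (alpha_4, alpha_2, alpha_5, alpha_6, alpha_1, alpha_3). So the algebra is type A_6, i.e. sl(7).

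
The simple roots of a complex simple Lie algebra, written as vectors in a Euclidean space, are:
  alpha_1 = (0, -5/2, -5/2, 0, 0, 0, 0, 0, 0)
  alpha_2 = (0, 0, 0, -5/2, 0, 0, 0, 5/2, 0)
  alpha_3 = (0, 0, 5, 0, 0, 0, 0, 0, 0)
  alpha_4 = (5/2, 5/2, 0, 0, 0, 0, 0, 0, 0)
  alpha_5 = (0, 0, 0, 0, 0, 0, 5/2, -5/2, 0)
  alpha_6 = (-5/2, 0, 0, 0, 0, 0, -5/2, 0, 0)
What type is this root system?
Compute the Cartan integers a_ij = 2(alpha_i, alpha_j)/(alpha_j, alpha_j); the resulting 6x6 Cartan matrix is
[[2, 0, -1, -1, 0, 0], [0, 2, 0, 0, -1, 0], [-2, 0, 2, 0, 0, 0], [-1, 0, 0, 2, 0, -1], [0, -1, 0, 0, 2, -1], [0, 0, 0, -1, -1, 2]].
The roots have two lengths (squared-length ratio 2:1); the short ones are alpha_{1,2,4,5,6}. The associated Dynkin diagram is a chain of 6 nodes with a double edge at one end; the terminal node there is the unique long simple root (C_6), so the type is C_6 (the algebra sp(12)).

type C_6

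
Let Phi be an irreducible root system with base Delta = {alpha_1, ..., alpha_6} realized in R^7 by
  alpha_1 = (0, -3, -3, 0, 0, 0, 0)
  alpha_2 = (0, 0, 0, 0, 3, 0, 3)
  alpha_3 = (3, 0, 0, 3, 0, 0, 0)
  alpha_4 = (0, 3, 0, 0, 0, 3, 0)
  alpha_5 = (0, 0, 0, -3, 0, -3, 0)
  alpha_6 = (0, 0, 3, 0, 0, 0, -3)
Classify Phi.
Compute the Cartan integers a_ij = 2(alpha_i, alpha_j)/(alpha_j, alpha_j); the resulting 6x6 Cartan matrix is
[[2, 0, 0, -1, 0, -1], [0, 2, 0, 0, 0, -1], [0, 0, 2, 0, -1, 0], [-1, 0, 0, 2, -1, 0], [0, 0, -1, -1, 2, 0], [-1, -1, 0, 0, 0, 2]].
All simple roots have the same length, so the diagram is simply laced. The associated Dynkin diagram is a chain of 6 nodes with single edges (A_6), so the type is A_6 (the algebra sl(7)).

A_6 (sl(7))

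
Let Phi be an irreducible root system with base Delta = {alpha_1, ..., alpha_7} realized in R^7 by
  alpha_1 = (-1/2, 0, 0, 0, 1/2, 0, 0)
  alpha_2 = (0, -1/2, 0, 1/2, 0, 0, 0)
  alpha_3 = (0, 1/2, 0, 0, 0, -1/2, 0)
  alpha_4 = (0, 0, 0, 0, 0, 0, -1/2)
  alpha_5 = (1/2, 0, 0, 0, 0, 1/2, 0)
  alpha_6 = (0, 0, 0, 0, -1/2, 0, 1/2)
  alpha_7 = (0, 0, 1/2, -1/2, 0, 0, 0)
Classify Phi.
B_7

Compute the Cartan integers a_ij = 2(alpha_i, alpha_j)/(alpha_j, alpha_j); the resulting 7x7 Cartan matrix is
[[2, 0, 0, 0, -1, -1, 0], [0, 2, -1, 0, 0, 0, -1], [0, -1, 2, 0, -1, 0, 0], [0, 0, 0, 2, 0, -1, 0], [-1, 0, -1, 0, 2, 0, 0], [-1, 0, 0, -2, 0, 2, 0], [0, -1, 0, 0, 0, 0, 2]].
The roots have two lengths (squared-length ratio 2:1); the short ones are alpha_{4}. The associated Dynkin diagram is a chain of 7 nodes with a double edge at one end; the terminal node there is the unique short simple root (B_7), so the type is B_7 (the algebra so(15)).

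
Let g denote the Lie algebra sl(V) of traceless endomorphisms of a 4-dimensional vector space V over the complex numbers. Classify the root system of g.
This is sl(4), which has dimension 4^2 - 1 = 15 and rank 4 - 1 = 3 (a Cartan subalgebra is the diagonal traceless matrices). In the classification of classical Lie algebras, the special linear algebra sl(n+1) has type A_n; here n = 3, so the Dynkin diagram is a chain of 3 nodes with single edges (A_3). Hence the type is A_3.

A_3 (sl(4))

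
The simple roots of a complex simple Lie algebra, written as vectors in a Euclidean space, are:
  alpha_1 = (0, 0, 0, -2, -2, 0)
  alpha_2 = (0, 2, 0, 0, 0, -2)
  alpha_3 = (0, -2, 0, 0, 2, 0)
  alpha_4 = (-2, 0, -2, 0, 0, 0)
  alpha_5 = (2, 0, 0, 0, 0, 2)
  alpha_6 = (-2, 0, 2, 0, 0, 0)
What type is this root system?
D_6

Compute the Cartan integers a_ij = 2(alpha_i, alpha_j)/(alpha_j, alpha_j); the resulting 6x6 Cartan matrix is
[[2, 0, -1, 0, 0, 0], [0, 2, -1, 0, -1, 0], [-1, -1, 2, 0, 0, 0], [0, 0, 0, 2, -1, 0], [0, -1, 0, -1, 2, -1], [0, 0, 0, 0, -1, 2]].
All simple roots have the same length, so the diagram is simply laced. The associated Dynkin diagram is a chain of 4 nodes with a fork of two nodes at one end (D_6), so the type is D_6 (the algebra so(12)).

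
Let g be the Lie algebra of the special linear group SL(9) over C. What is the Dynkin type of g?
This is sl(9), which has dimension 9^2 - 1 = 80 and rank 9 - 1 = 8 (a Cartan subalgebra is the diagonal traceless matrices). In the classification of classical Lie algebras, the special linear algebra sl(n+1) has type A_n; here n = 8, so the Dynkin diagram is a chain of 8 nodes with single edges (A_8). Hence the type is A_8.

type A_8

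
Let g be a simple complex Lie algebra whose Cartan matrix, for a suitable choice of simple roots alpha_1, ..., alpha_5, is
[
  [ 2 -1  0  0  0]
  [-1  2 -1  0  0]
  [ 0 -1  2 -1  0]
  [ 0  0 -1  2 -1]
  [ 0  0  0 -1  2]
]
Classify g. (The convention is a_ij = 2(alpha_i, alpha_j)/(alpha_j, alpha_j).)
The matrix has rank 5 with 2's on the diagonal. Reading the off-diagonal entries as Dynkin edges (a single edge where a_ij = a_ji = -1; a double or triple edge where a_ij * a_ji = 2 or 3), the diagram is a chain of 5 nodes with single edges (A_5). One simple-root ordering that puts it in standard form is (alpha_1, alpha_2, alpha_3, alpha_4, alpha_5). So the algebra is type A_5, i.e. sl(6).

type A_5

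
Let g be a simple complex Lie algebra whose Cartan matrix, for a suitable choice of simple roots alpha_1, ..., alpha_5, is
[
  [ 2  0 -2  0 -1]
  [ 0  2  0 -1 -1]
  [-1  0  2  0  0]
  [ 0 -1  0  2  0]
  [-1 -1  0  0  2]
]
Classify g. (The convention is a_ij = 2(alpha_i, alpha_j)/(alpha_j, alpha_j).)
The matrix has rank 5 with 2's on the diagonal. Reading the off-diagonal entries as Dynkin edges (a single edge where a_ij = a_ji = -1; a double or triple edge where a_ij * a_ji = 2 or 3), the diagram is a chain of 5 nodes with a double edge at one end; the terminal node there is the unique short simple root (B_5). One simple-root ordering that puts it in standard form is (alpha_4, alpha_2, alpha_5, alpha_1, alpha_3). So the algebra is type B_5, i.e. so(11).

type B_5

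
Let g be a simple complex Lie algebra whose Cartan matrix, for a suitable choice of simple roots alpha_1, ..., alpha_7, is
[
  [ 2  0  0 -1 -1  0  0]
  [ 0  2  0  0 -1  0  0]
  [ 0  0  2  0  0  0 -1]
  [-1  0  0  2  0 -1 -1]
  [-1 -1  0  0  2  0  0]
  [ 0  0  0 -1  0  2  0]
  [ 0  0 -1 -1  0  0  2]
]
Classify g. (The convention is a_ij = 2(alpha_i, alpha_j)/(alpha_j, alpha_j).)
type E_7

The matrix has rank 7 with 2's on the diagonal. Reading the off-diagonal entries as Dynkin edges (a single edge where a_ij = a_ji = -1; a double or triple edge where a_ij * a_ji = 2 or 3), the diagram is a chain of 6 nodes with one extra node attached to the third node from one end (E_7). One simple-root ordering that puts it in standard form is (alpha_3, alpha_6, alpha_7, alpha_4, alpha_1, alpha_5, alpha_2). So the algebra is type E_7.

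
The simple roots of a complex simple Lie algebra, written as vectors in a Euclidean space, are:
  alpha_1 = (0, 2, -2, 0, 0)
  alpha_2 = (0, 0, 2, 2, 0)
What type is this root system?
A_2

Compute the Cartan integers a_ij = 2(alpha_i, alpha_j)/(alpha_j, alpha_j); the resulting 2x2 Cartan matrix is
[[2, -1], [-1, 2]].
All simple roots have the same length, so the diagram is simply laced. The associated Dynkin diagram is a chain of 2 nodes with single edges (A_2), so the type is A_2 (the algebra sl(3)).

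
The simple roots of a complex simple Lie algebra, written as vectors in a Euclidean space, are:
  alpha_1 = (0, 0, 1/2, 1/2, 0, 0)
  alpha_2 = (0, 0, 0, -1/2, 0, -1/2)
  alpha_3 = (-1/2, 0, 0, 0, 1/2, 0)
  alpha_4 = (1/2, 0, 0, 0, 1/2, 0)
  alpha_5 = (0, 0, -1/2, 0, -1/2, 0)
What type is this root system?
Compute the Cartan integers a_ij = 2(alpha_i, alpha_j)/(alpha_j, alpha_j); the resulting 5x5 Cartan matrix is
[[2, -1, 0, 0, -1], [-1, 2, 0, 0, 0], [0, 0, 2, 0, -1], [0, 0, 0, 2, -1], [-1, 0, -1, -1, 2]].
All simple roots have the same length, so the diagram is simply laced. The associated Dynkin diagram is a chain of 3 nodes with a fork of two nodes at one end (D_5), so the type is D_5 (the algebra so(10)).

D5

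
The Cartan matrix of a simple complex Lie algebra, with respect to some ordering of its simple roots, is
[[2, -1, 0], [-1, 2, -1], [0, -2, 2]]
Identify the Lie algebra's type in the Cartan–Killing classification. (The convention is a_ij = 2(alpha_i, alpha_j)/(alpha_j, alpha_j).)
The matrix has rank 3 with 2's on the diagonal. Reading the off-diagonal entries as Dynkin edges (a single edge where a_ij = a_ji = -1; a double or triple edge where a_ij * a_ji = 2 or 3), the diagram is a chain of 3 nodes with a double edge at one end; the terminal node there is the unique long simple root (C_3). One simple-root ordering that puts it in standard form is (alpha_1, alpha_2, alpha_3). So the algebra is type C_3, i.e. sp(6).

type C_3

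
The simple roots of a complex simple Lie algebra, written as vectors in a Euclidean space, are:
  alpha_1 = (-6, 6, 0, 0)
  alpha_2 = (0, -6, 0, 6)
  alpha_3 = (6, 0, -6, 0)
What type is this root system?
Compute the Cartan integers a_ij = 2(alpha_i, alpha_j)/(alpha_j, alpha_j); the resulting 3x3 Cartan matrix is
[[2, -1, -1], [-1, 2, 0], [-1, 0, 2]].
All simple roots have the same length, so the diagram is simply laced. The associated Dynkin diagram is a chain of 3 nodes with single edges (A_3), so the type is A_3 (the algebra sl(4)).

type A_3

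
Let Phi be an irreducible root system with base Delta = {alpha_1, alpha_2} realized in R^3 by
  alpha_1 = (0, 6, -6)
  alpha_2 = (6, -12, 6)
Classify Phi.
G_2

Compute the Cartan integers a_ij = 2(alpha_i, alpha_j)/(alpha_j, alpha_j); the resulting 2x2 Cartan matrix is
[[2, -1], [-3, 2]].
The roots have two lengths (squared-length ratio 3:1); the short ones are alpha_{1}. The associated Dynkin diagram is two nodes joined by a triple edge (G_2), so the type is G_2.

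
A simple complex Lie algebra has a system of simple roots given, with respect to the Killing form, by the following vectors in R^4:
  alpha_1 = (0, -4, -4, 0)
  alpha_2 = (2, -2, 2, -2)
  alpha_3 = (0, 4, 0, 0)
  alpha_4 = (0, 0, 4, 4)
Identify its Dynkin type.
type F_4

Compute the Cartan integers a_ij = 2(alpha_i, alpha_j)/(alpha_j, alpha_j); the resulting 4x4 Cartan matrix is
[[2, 0, -2, -1], [0, 2, -1, 0], [-1, -1, 2, 0], [-1, 0, 0, 2]].
The roots have two lengths (squared-length ratio 2:1); the short ones are alpha_{2,3}. The associated Dynkin diagram is a chain of 4 nodes with a double edge between the middle two (F_4), so the type is F_4.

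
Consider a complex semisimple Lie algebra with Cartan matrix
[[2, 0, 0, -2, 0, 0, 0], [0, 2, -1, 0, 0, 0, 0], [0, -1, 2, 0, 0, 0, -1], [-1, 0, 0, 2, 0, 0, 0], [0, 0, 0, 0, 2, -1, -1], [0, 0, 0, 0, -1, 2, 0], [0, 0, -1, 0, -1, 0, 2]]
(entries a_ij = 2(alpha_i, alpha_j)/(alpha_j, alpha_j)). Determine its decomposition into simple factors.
The diagram associated to this matrix has two connected components: the simple roots {alpha_2, alpha_3, alpha_5, alpha_6, alpha_7} form a chain of 5 nodes with single edges (A_5), and {alpha_1, alpha_4} form a chain of 2 nodes with a double edge at one end; the terminal node there is the unique short simple root (B_2). A semisimple Lie algebra decomposes uniquely as the direct sum of simple ideals, one per connected component of its Dynkin diagram, so g ≅ A_5 ⊕ B_2 (dimension 35 + 10 = 45).

A_5 ⊕ B_2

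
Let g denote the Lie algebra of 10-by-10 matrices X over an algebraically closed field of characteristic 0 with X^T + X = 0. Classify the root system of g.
D_5

This is so(10) with 10 even, which has dimension 10(10-1)/2 = 45 and rank 10/2 = 5. In the classification of classical Lie algebras, the orthogonal algebra so(2n) in an even number of variables has type D_n; here n = 5, so the Dynkin diagram is a chain of 3 nodes with a fork of two nodes at one end (D_5). Hence the type is D_5.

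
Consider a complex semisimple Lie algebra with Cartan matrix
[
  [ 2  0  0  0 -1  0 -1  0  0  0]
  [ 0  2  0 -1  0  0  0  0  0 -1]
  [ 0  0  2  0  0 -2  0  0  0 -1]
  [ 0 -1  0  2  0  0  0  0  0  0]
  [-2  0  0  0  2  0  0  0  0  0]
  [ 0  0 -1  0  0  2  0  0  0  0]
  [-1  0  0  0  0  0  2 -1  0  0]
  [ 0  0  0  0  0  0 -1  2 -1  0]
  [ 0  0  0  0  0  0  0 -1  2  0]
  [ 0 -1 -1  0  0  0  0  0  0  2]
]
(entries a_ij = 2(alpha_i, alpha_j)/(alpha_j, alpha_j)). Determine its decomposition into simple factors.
The diagram associated to this matrix has two connected components: the simple roots {alpha_2, alpha_3, alpha_4, alpha_6, alpha_10} form a chain of 5 nodes with a double edge at one end; the terminal node there is the unique short simple root (B_5), and {alpha_1, alpha_5, alpha_7, alpha_8, alpha_9} form a chain of 5 nodes with a double edge at one end; the terminal node there is the unique long simple root (C_5). A semisimple Lie algebra decomposes uniquely as the direct sum of simple ideals, one per connected component of its Dynkin diagram, so g ≅ B_5 ⊕ C_5 (dimension 55 + 55 = 110).

B_5 ⊕ C_5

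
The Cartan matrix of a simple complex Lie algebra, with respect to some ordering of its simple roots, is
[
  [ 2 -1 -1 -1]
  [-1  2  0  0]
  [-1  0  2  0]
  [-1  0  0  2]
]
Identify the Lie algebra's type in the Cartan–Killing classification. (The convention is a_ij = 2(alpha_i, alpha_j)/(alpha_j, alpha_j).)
The matrix has rank 4 with 2's on the diagonal. Reading the off-diagonal entries as Dynkin edges (a single edge where a_ij = a_ji = -1; a double or triple edge where a_ij * a_ji = 2 or 3), the diagram is a chain of 2 nodes with a fork of two nodes at one end (D_4). One simple-root ordering that puts it in standard form is (alpha_3, alpha_1, alpha_4, alpha_2). So the algebra is type D_4, i.e. so(8).

D_4 (so(8))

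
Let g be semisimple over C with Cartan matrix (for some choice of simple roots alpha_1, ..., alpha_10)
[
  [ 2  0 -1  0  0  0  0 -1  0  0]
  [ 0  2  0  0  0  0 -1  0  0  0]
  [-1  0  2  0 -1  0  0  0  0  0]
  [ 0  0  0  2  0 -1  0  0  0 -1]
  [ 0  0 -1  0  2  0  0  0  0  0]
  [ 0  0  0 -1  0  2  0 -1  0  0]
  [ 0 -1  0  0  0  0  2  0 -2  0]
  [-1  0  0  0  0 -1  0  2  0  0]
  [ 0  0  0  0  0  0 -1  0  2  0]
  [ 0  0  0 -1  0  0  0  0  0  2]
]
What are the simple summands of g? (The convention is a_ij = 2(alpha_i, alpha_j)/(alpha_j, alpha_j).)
type A_7 + type B_3

The diagram associated to this matrix has two connected components: the simple roots {alpha_1, alpha_3, alpha_4, alpha_5, alpha_6, alpha_8, alpha_10} form a chain of 7 nodes with single edges (A_7), and {alpha_2, alpha_7, alpha_9} form a chain of 3 nodes with a double edge at one end; the terminal node there is the unique short simple root (B_3). A semisimple Lie algebra decomposes uniquely as the direct sum of simple ideals, one per connected component of its Dynkin diagram, so g ≅ A_7 ⊕ B_3 (dimension 63 + 21 = 84).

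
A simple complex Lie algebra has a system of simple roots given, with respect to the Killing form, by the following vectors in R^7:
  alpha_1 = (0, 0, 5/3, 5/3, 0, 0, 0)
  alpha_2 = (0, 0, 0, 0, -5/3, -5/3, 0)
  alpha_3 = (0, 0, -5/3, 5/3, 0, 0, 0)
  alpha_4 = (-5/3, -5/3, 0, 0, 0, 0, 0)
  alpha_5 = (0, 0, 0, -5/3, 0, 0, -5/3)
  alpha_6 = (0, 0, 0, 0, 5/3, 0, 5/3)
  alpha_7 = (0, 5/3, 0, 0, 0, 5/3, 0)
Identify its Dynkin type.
D_7 (so(14))

Compute the Cartan integers a_ij = 2(alpha_i, alpha_j)/(alpha_j, alpha_j); the resulting 7x7 Cartan matrix is
[[2, 0, 0, 0, -1, 0, 0], [0, 2, 0, 0, 0, -1, -1], [0, 0, 2, 0, -1, 0, 0], [0, 0, 0, 2, 0, 0, -1], [-1, 0, -1, 0, 2, -1, 0], [0, -1, 0, 0, -1, 2, 0], [0, -1, 0, -1, 0, 0, 2]].
All simple roots have the same length, so the diagram is simply laced. The associated Dynkin diagram is a chain of 5 nodes with a fork of two nodes at one end (D_7), so the type is D_7 (the algebra so(14)).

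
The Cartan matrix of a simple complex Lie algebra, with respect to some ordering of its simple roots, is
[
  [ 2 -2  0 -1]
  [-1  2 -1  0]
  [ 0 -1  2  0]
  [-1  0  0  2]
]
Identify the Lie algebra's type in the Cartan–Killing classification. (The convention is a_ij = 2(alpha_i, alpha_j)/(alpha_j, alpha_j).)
The matrix has rank 4 with 2's on the diagonal. Reading the off-diagonal entries as Dynkin edges (a single edge where a_ij = a_ji = -1; a double or triple edge where a_ij * a_ji = 2 or 3), the diagram is a chain of 4 nodes with a double edge between the middle two (F_4). One simple-root ordering that puts it in standard form is (alpha_4, alpha_1, alpha_2, alpha_3). So the algebra is type F_4.

F4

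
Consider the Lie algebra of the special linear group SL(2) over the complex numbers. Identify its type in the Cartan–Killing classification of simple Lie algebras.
A_1 (sl(2))

This is sl(2), which has dimension 2^2 - 1 = 3 and rank 2 - 1 = 1 (a Cartan subalgebra is the diagonal traceless matrices). In the classification of classical Lie algebras, the special linear algebra sl(n+1) has type A_n; here n = 1, so the Dynkin diagram is a chain of 1 nodes with single edges (A_1). Hence the type is A_1.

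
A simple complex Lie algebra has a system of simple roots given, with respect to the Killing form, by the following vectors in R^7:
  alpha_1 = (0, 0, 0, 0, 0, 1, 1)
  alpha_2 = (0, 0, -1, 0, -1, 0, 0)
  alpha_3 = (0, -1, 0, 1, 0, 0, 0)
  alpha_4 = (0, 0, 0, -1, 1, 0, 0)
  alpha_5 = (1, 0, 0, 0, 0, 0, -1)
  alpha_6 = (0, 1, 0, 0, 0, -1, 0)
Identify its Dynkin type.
Compute the Cartan integers a_ij = 2(alpha_i, alpha_j)/(alpha_j, alpha_j); the resulting 6x6 Cartan matrix is
[[2, 0, 0, 0, -1, -1], [0, 2, 0, -1, 0, 0], [0, 0, 2, -1, 0, -1], [0, -1, -1, 2, 0, 0], [-1, 0, 0, 0, 2, 0], [-1, 0, -1, 0, 0, 2]].
All simple roots have the same length, so the diagram is simply laced. The associated Dynkin diagram is a chain of 6 nodes with single edges (A_6), so the type is A_6 (the algebra sl(7)).

A_6 (sl(7))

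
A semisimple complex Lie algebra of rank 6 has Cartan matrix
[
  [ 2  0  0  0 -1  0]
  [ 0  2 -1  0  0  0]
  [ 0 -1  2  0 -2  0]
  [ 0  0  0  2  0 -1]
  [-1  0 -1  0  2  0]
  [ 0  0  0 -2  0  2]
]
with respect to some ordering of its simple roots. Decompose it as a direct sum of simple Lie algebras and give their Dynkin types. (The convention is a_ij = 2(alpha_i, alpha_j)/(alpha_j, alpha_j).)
The diagram associated to this matrix has two connected components: the simple roots {alpha_4, alpha_6} form a chain of 2 nodes with a double edge at one end; the terminal node there is the unique short simple root (B_2), and {alpha_1, alpha_2, alpha_3, alpha_5} form a chain of 4 nodes with a double edge between the middle two (F_4). A semisimple Lie algebra decomposes uniquely as the direct sum of simple ideals, one per connected component of its Dynkin diagram, so g ≅ B_2 ⊕ F_4 (dimension 10 + 52 = 62).

B_2 (so(5)) + F_4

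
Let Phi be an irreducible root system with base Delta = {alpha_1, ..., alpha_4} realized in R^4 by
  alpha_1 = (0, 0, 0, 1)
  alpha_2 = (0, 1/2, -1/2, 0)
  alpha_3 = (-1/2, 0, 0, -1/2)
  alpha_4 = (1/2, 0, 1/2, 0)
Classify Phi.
Compute the Cartan integers a_ij = 2(alpha_i, alpha_j)/(alpha_j, alpha_j); the resulting 4x4 Cartan matrix is
[[2, 0, -2, 0], [0, 2, 0, -1], [-1, 0, 2, -1], [0, -1, -1, 2]].
The roots have two lengths (squared-length ratio 2:1); the short ones are alpha_{2,3,4}. The associated Dynkin diagram is a chain of 4 nodes with a double edge at one end; the terminal node there is the unique long simple root (C_4), so the type is C_4 (the algebra sp(8)).

C_4 (sp(8))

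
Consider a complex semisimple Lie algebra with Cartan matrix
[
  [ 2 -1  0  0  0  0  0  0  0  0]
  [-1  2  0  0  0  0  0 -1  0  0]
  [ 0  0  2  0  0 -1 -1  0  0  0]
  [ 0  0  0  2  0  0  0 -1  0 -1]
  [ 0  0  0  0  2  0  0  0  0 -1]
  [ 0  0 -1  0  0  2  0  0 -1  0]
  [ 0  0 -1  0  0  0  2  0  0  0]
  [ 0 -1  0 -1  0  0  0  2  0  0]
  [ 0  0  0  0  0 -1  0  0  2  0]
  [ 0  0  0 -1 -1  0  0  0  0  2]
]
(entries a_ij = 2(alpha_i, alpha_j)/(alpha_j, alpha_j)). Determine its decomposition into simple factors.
The diagram associated to this matrix has two connected components: the simple roots {alpha_3, alpha_6, alpha_7, alpha_9} form a chain of 4 nodes with single edges (A_4), and {alpha_1, alpha_2, alpha_4, alpha_5, alpha_8, alpha_10} form a chain of 6 nodes with single edges (A_6). A semisimple Lie algebra decomposes uniquely as the direct sum of simple ideals, one per connected component of its Dynkin diagram, so g ≅ A_4 ⊕ A_6 (dimension 24 + 48 = 72).

A_4 (sl(5)) ⊕ A_6 (sl(7))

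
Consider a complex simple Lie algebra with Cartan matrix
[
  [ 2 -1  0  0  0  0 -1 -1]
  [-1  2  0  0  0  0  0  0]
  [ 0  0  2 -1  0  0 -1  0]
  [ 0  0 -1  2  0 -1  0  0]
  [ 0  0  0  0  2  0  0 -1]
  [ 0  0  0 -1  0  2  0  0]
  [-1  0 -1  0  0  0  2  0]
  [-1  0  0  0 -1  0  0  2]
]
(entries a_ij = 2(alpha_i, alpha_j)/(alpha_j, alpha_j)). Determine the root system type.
E_8

The matrix has rank 8 with 2's on the diagonal. Reading the off-diagonal entries as Dynkin edges (a single edge where a_ij = a_ji = -1; a double or triple edge where a_ij * a_ji = 2 or 3), the diagram is a chain of 7 nodes with one extra node attached to the third node from one end (E_8). One simple-root ordering that puts it in standard form is (alpha_5, alpha_2, alpha_8, alpha_1, alpha_7, alpha_3, alpha_4, alpha_6). So the algebra is type E_8.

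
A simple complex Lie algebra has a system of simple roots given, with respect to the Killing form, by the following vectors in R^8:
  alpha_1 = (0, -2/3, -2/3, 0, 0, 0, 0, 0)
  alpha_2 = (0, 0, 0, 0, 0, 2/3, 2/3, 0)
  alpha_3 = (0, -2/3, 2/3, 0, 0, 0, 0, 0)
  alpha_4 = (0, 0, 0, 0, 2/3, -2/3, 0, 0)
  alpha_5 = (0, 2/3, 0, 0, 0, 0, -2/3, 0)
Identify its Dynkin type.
D_5 (so(10))

Compute the Cartan integers a_ij = 2(alpha_i, alpha_j)/(alpha_j, alpha_j); the resulting 5x5 Cartan matrix is
[[2, 0, 0, 0, -1], [0, 2, 0, -1, -1], [0, 0, 2, 0, -1], [0, -1, 0, 2, 0], [-1, -1, -1, 0, 2]].
All simple roots have the same length, so the diagram is simply laced. The associated Dynkin diagram is a chain of 3 nodes with a fork of two nodes at one end (D_5), so the type is D_5 (the algebra so(10)).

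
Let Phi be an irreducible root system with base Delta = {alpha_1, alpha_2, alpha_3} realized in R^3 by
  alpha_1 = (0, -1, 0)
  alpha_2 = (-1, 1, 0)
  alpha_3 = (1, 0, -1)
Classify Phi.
Compute the Cartan integers a_ij = 2(alpha_i, alpha_j)/(alpha_j, alpha_j); the resulting 3x3 Cartan matrix is
[[2, -1, 0], [-2, 2, -1], [0, -1, 2]].
The roots have two lengths (squared-length ratio 2:1); the short ones are alpha_{1}. The associated Dynkin diagram is a chain of 3 nodes with a double edge at one end; the terminal node there is the unique short simple root (B_3), so the type is B_3 (the algebra so(7)).

B3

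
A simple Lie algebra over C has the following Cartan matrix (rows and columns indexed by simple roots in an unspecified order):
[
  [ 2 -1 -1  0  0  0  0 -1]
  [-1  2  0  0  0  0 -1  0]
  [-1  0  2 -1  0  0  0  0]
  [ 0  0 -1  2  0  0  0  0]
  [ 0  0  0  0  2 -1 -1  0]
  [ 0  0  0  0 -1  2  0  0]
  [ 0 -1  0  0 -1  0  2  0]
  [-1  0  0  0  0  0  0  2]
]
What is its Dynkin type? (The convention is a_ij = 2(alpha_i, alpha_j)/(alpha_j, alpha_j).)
The matrix has rank 8 with 2's on the diagonal. Reading the off-diagonal entries as Dynkin edges (a single edge where a_ij = a_ji = -1; a double or triple edge where a_ij * a_ji = 2 or 3), the diagram is a chain of 7 nodes with one extra node attached to the third node from one end (E_8). One simple-root ordering that puts it in standard form is (alpha_4, alpha_8, alpha_3, alpha_1, alpha_2, alpha_7, alpha_5, alpha_6). So the algebra is type E_8.

E_8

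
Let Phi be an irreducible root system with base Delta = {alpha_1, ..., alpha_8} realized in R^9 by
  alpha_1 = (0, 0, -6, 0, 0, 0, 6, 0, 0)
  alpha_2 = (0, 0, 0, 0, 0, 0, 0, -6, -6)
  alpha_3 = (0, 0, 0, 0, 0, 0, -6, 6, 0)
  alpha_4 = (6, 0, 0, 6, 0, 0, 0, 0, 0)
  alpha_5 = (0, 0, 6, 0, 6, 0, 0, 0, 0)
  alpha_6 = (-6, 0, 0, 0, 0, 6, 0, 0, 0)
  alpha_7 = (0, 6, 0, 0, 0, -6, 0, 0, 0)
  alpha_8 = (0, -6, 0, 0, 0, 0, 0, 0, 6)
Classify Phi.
A_8 (sl(9))

Compute the Cartan integers a_ij = 2(alpha_i, alpha_j)/(alpha_j, alpha_j); the resulting 8x8 Cartan matrix is
[[2, 0, -1, 0, -1, 0, 0, 0], [0, 2, -1, 0, 0, 0, 0, -1], [-1, -1, 2, 0, 0, 0, 0, 0], [0, 0, 0, 2, 0, -1, 0, 0], [-1, 0, 0, 0, 2, 0, 0, 0], [0, 0, 0, -1, 0, 2, -1, 0], [0, 0, 0, 0, 0, -1, 2, -1], [0, -1, 0, 0, 0, 0, -1, 2]].
All simple roots have the same length, so the diagram is simply laced. The associated Dynkin diagram is a chain of 8 nodes with single edges (A_8), so the type is A_8 (the algebra sl(9)).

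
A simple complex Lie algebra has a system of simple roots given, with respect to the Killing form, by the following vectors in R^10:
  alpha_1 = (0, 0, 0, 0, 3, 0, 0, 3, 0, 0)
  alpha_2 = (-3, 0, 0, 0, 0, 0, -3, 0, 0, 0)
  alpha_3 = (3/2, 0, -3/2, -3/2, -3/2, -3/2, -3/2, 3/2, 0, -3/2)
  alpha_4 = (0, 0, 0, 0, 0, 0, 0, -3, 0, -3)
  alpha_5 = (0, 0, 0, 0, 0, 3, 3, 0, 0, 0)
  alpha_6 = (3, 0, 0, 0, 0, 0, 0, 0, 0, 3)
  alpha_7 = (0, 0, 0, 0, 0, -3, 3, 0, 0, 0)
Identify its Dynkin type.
Compute the Cartan integers a_ij = 2(alpha_i, alpha_j)/(alpha_j, alpha_j); the resulting 7x7 Cartan matrix is
[[2, 0, 0, -1, 0, 0, 0], [0, 2, 0, 0, -1, -1, -1], [0, 0, 2, 0, -1, 0, 0], [-1, 0, 0, 2, 0, -1, 0], [0, -1, -1, 0, 2, 0, 0], [0, -1, 0, -1, 0, 2, 0], [0, -1, 0, 0, 0, 0, 2]].
All simple roots have the same length, so the diagram is simply laced. The associated Dynkin diagram is a chain of 6 nodes with one extra node attached to the third node from one end (E_7), so the type is E_7.

type E_7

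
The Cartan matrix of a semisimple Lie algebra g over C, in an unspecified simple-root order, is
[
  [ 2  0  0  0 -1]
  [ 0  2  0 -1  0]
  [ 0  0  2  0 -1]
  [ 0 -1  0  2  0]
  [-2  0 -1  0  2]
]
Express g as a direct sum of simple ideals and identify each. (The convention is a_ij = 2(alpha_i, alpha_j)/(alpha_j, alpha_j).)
The diagram associated to this matrix has two connected components: the simple roots {alpha_2, alpha_4} form a chain of 2 nodes with single edges (A_2), and {alpha_1, alpha_3, alpha_5} form a chain of 3 nodes with a double edge at one end; the terminal node there is the unique short simple root (B_3). A semisimple Lie algebra decomposes uniquely as the direct sum of simple ideals, one per connected component of its Dynkin diagram, so g ≅ A_2 ⊕ B_3 (dimension 8 + 21 = 29).

A2 + B3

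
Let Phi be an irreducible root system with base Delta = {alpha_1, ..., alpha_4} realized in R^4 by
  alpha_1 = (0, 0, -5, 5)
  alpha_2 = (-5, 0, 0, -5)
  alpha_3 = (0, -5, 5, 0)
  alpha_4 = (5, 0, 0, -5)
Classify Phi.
Compute the Cartan integers a_ij = 2(alpha_i, alpha_j)/(alpha_j, alpha_j); the resulting 4x4 Cartan matrix is
[[2, -1, -1, -1], [-1, 2, 0, 0], [-1, 0, 2, 0], [-1, 0, 0, 2]].
All simple roots have the same length, so the diagram is simply laced. The associated Dynkin diagram is a chain of 2 nodes with a fork of two nodes at one end (D_4), so the type is D_4 (the algebra so(8)).

D_4 (so(8))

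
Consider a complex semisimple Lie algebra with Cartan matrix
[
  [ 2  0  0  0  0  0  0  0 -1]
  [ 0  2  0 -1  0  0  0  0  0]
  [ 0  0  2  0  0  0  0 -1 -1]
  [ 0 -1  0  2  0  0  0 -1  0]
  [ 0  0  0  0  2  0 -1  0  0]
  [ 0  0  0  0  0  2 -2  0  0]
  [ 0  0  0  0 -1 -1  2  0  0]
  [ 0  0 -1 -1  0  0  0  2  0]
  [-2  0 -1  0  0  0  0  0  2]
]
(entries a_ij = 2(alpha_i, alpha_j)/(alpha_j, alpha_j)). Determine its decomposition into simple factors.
The diagram associated to this matrix has two connected components: the simple roots {alpha_1, alpha_2, alpha_3, alpha_4, alpha_8, alpha_9} form a chain of 6 nodes with a double edge at one end; the terminal node there is the unique short simple root (B_6), and {alpha_5, alpha_6, alpha_7} form a chain of 3 nodes with a double edge at one end; the terminal node there is the unique long simple root (C_3). A semisimple Lie algebra decomposes uniquely as the direct sum of simple ideals, one per connected component of its Dynkin diagram, so g ≅ B_6 ⊕ C_3 (dimension 78 + 21 = 99).

type B_6 ⊕ type C_3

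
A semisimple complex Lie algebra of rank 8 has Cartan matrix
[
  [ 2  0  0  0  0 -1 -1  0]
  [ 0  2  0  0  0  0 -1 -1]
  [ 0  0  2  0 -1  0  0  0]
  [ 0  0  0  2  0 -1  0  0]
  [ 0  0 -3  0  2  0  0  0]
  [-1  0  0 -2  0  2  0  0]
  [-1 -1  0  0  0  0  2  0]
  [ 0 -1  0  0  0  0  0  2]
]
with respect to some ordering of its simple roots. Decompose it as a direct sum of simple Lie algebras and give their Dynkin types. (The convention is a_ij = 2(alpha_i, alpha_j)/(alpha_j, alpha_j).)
B6 ⊕ G2

The diagram associated to this matrix has two connected components: the simple roots {alpha_1, alpha_2, alpha_4, alpha_6, alpha_7, alpha_8} form a chain of 6 nodes with a double edge at one end; the terminal node there is the unique short simple root (B_6), and {alpha_3, alpha_5} form two nodes joined by a triple edge (G_2). A semisimple Lie algebra decomposes uniquely as the direct sum of simple ideals, one per connected component of its Dynkin diagram, so g ≅ B_6 ⊕ G_2 (dimension 78 + 14 = 92).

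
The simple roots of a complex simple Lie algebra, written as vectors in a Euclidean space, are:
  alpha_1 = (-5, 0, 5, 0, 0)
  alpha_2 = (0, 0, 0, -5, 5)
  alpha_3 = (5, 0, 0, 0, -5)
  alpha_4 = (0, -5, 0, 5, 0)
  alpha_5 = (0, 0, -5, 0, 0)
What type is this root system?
Compute the Cartan integers a_ij = 2(alpha_i, alpha_j)/(alpha_j, alpha_j); the resulting 5x5 Cartan matrix is
[[2, 0, -1, 0, -2], [0, 2, -1, -1, 0], [-1, -1, 2, 0, 0], [0, -1, 0, 2, 0], [-1, 0, 0, 0, 2]].
The roots have two lengths (squared-length ratio 2:1); the short ones are alpha_{5}. The associated Dynkin diagram is a chain of 5 nodes with a double edge at one end; the terminal node there is the unique short simple root (B_5), so the type is B_5 (the algebra so(11)).

B5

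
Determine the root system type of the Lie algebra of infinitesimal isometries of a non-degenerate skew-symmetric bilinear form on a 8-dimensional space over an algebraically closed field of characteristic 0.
C_4 (sp(8))

This is sp(8), which has dimension 8(8+1)/2 = 36 and rank 8/2 = 4. In the classification of classical Lie algebras, the symplectic algebra sp(2n) has type C_n; here n = 4, so the Dynkin diagram is a chain of 4 nodes with a double edge at one end; the terminal node there is the unique long simple root (C_4). Hence the type is C_4.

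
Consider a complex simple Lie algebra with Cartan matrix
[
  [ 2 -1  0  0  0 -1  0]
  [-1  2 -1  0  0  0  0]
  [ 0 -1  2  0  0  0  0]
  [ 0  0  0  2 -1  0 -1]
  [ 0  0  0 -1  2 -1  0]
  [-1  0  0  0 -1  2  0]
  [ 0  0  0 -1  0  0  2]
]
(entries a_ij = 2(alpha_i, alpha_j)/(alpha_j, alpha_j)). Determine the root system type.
A_7 (sl(8))

The matrix has rank 7 with 2's on the diagonal. Reading the off-diagonal entries as Dynkin edges (a single edge where a_ij = a_ji = -1; a double or triple edge where a_ij * a_ji = 2 or 3), the diagram is a chain of 7 nodes with single edges (A_7). One simple-root ordering that puts it in standard form is (alpha_3, alpha_2, alpha_1, alpha_6, alpha_5, alpha_4, alpha_7). So the algebra is type A_7, i.e. sl(8).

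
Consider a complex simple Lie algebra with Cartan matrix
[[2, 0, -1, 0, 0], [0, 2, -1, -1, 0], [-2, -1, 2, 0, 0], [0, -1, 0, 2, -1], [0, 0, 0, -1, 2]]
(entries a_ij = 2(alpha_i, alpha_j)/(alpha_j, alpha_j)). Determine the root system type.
The matrix has rank 5 with 2's on the diagonal. Reading the off-diagonal entries as Dynkin edges (a single edge where a_ij = a_ji = -1; a double or triple edge where a_ij * a_ji = 2 or 3), the diagram is a chain of 5 nodes with a double edge at one end; the terminal node there is the unique short simple root (B_5). One simple-root ordering that puts it in standard form is (alpha_5, alpha_4, alpha_2, alpha_3, alpha_1). So the algebra is type B_5, i.e. so(11).

B_5 (so(11))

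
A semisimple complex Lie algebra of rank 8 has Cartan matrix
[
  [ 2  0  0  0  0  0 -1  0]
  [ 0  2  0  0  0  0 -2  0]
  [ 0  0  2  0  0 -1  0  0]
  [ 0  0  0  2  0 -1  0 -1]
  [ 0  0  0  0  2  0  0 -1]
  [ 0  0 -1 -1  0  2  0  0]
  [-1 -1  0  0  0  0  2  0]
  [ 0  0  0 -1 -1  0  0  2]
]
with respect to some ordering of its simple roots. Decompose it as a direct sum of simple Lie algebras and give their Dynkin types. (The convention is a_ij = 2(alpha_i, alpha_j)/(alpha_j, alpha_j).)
The diagram associated to this matrix has two connected components: the simple roots {alpha_3, alpha_4, alpha_5, alpha_6, alpha_8} form a chain of 5 nodes with single edges (A_5), and {alpha_1, alpha_2, alpha_7} form a chain of 3 nodes with a double edge at one end; the terminal node there is the unique long simple root (C_3). A semisimple Lie algebra decomposes uniquely as the direct sum of simple ideals, one per connected component of its Dynkin diagram, so g ≅ A_5 ⊕ C_3 (dimension 35 + 21 = 56).

A_5 (sl(6)) + C_3 (sp(6))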